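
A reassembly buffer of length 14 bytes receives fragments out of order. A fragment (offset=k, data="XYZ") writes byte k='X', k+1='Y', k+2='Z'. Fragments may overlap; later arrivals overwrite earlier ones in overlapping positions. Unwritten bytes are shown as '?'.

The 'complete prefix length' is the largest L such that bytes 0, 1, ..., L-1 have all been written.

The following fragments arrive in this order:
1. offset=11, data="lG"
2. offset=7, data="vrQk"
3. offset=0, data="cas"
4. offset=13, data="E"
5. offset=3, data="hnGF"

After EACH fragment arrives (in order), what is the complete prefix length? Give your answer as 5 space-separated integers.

Answer: 0 0 3 3 14

Derivation:
Fragment 1: offset=11 data="lG" -> buffer=???????????lG? -> prefix_len=0
Fragment 2: offset=7 data="vrQk" -> buffer=???????vrQklG? -> prefix_len=0
Fragment 3: offset=0 data="cas" -> buffer=cas????vrQklG? -> prefix_len=3
Fragment 4: offset=13 data="E" -> buffer=cas????vrQklGE -> prefix_len=3
Fragment 5: offset=3 data="hnGF" -> buffer=cashnGFvrQklGE -> prefix_len=14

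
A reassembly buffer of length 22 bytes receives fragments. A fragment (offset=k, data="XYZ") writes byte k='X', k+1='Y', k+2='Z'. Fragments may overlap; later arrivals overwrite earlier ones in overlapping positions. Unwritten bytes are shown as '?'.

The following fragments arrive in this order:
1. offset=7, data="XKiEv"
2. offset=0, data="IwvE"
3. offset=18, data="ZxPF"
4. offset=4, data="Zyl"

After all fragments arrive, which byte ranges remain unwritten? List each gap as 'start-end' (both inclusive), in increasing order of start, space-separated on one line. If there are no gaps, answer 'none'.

Fragment 1: offset=7 len=5
Fragment 2: offset=0 len=4
Fragment 3: offset=18 len=4
Fragment 4: offset=4 len=3
Gaps: 12-17

Answer: 12-17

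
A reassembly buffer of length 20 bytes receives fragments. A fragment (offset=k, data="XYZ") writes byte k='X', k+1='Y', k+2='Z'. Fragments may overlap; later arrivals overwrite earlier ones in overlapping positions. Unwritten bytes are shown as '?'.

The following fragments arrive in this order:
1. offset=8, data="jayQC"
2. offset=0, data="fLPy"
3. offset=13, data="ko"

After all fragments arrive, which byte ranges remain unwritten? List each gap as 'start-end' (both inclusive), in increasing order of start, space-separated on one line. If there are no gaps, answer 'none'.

Answer: 4-7 15-19

Derivation:
Fragment 1: offset=8 len=5
Fragment 2: offset=0 len=4
Fragment 3: offset=13 len=2
Gaps: 4-7 15-19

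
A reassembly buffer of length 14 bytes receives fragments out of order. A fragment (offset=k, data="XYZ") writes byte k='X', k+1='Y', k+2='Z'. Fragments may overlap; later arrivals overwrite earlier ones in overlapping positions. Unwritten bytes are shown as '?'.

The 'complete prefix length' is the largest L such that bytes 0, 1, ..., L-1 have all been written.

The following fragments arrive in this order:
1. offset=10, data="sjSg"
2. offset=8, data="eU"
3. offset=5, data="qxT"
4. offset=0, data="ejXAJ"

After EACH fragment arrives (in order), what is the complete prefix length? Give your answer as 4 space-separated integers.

Fragment 1: offset=10 data="sjSg" -> buffer=??????????sjSg -> prefix_len=0
Fragment 2: offset=8 data="eU" -> buffer=????????eUsjSg -> prefix_len=0
Fragment 3: offset=5 data="qxT" -> buffer=?????qxTeUsjSg -> prefix_len=0
Fragment 4: offset=0 data="ejXAJ" -> buffer=ejXAJqxTeUsjSg -> prefix_len=14

Answer: 0 0 0 14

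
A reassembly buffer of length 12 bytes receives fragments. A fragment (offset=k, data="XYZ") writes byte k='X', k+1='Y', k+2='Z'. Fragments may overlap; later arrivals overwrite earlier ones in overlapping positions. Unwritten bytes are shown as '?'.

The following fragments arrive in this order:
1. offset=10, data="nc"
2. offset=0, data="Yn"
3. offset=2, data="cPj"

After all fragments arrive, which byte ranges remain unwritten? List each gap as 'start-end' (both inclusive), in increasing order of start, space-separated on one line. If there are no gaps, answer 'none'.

Fragment 1: offset=10 len=2
Fragment 2: offset=0 len=2
Fragment 3: offset=2 len=3
Gaps: 5-9

Answer: 5-9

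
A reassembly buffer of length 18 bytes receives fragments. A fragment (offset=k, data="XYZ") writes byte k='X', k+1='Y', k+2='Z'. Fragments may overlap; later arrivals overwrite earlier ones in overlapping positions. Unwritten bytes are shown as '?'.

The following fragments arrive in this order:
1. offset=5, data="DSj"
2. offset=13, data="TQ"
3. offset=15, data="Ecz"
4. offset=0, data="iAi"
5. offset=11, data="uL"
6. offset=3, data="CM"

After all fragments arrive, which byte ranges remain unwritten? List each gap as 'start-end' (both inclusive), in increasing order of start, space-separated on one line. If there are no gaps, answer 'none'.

Fragment 1: offset=5 len=3
Fragment 2: offset=13 len=2
Fragment 3: offset=15 len=3
Fragment 4: offset=0 len=3
Fragment 5: offset=11 len=2
Fragment 6: offset=3 len=2
Gaps: 8-10

Answer: 8-10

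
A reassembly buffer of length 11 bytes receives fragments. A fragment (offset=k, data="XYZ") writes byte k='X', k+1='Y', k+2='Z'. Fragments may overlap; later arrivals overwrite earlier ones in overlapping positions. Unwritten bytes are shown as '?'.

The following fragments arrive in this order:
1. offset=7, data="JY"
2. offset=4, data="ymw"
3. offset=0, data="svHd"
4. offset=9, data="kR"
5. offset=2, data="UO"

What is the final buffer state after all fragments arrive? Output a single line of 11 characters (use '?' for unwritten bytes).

Fragment 1: offset=7 data="JY" -> buffer=???????JY??
Fragment 2: offset=4 data="ymw" -> buffer=????ymwJY??
Fragment 3: offset=0 data="svHd" -> buffer=svHdymwJY??
Fragment 4: offset=9 data="kR" -> buffer=svHdymwJYkR
Fragment 5: offset=2 data="UO" -> buffer=svUOymwJYkR

Answer: svUOymwJYkR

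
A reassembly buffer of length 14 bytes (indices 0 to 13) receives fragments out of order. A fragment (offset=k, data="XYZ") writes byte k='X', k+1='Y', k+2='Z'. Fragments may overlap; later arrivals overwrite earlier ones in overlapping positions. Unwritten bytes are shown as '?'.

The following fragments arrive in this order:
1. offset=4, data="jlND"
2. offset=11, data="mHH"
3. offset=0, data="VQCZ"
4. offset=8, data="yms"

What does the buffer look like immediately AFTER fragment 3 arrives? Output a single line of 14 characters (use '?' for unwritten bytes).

Answer: VQCZjlND???mHH

Derivation:
Fragment 1: offset=4 data="jlND" -> buffer=????jlND??????
Fragment 2: offset=11 data="mHH" -> buffer=????jlND???mHH
Fragment 3: offset=0 data="VQCZ" -> buffer=VQCZjlND???mHH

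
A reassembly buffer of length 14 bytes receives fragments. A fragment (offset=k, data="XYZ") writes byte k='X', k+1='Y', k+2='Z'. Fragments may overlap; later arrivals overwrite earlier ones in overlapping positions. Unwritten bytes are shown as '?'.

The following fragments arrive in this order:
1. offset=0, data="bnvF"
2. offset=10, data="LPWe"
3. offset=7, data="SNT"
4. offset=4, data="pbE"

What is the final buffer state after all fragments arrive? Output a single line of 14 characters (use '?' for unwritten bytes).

Fragment 1: offset=0 data="bnvF" -> buffer=bnvF??????????
Fragment 2: offset=10 data="LPWe" -> buffer=bnvF??????LPWe
Fragment 3: offset=7 data="SNT" -> buffer=bnvF???SNTLPWe
Fragment 4: offset=4 data="pbE" -> buffer=bnvFpbESNTLPWe

Answer: bnvFpbESNTLPWe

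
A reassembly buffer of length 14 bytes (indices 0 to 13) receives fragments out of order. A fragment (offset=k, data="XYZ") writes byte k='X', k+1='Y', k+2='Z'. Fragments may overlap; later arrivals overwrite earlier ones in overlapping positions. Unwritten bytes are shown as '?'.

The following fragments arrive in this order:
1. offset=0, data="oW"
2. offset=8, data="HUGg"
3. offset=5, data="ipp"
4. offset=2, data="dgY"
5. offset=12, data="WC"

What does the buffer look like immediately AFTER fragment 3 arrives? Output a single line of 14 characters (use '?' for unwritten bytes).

Answer: oW???ippHUGg??

Derivation:
Fragment 1: offset=0 data="oW" -> buffer=oW????????????
Fragment 2: offset=8 data="HUGg" -> buffer=oW??????HUGg??
Fragment 3: offset=5 data="ipp" -> buffer=oW???ippHUGg??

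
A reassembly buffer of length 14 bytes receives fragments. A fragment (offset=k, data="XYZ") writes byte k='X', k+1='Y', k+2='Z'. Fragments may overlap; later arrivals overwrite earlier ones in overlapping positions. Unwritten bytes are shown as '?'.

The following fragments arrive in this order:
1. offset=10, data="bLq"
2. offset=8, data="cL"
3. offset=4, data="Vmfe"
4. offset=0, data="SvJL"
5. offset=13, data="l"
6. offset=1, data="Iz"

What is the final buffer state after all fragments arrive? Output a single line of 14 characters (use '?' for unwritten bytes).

Fragment 1: offset=10 data="bLq" -> buffer=??????????bLq?
Fragment 2: offset=8 data="cL" -> buffer=????????cLbLq?
Fragment 3: offset=4 data="Vmfe" -> buffer=????VmfecLbLq?
Fragment 4: offset=0 data="SvJL" -> buffer=SvJLVmfecLbLq?
Fragment 5: offset=13 data="l" -> buffer=SvJLVmfecLbLql
Fragment 6: offset=1 data="Iz" -> buffer=SIzLVmfecLbLql

Answer: SIzLVmfecLbLql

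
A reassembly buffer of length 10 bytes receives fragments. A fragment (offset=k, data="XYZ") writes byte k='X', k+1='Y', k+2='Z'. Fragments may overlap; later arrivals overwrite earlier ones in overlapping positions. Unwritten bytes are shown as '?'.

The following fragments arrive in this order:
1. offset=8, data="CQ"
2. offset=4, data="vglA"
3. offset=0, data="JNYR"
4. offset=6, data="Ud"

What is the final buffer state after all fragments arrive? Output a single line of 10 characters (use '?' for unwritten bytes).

Answer: JNYRvgUdCQ

Derivation:
Fragment 1: offset=8 data="CQ" -> buffer=????????CQ
Fragment 2: offset=4 data="vglA" -> buffer=????vglACQ
Fragment 3: offset=0 data="JNYR" -> buffer=JNYRvglACQ
Fragment 4: offset=6 data="Ud" -> buffer=JNYRvgUdCQ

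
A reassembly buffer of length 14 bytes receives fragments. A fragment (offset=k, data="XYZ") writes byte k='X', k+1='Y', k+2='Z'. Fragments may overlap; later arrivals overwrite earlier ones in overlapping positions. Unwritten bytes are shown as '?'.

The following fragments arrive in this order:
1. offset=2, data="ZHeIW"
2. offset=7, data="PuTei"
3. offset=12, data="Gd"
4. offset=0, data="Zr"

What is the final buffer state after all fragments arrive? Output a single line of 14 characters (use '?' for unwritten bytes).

Answer: ZrZHeIWPuTeiGd

Derivation:
Fragment 1: offset=2 data="ZHeIW" -> buffer=??ZHeIW???????
Fragment 2: offset=7 data="PuTei" -> buffer=??ZHeIWPuTei??
Fragment 3: offset=12 data="Gd" -> buffer=??ZHeIWPuTeiGd
Fragment 4: offset=0 data="Zr" -> buffer=ZrZHeIWPuTeiGd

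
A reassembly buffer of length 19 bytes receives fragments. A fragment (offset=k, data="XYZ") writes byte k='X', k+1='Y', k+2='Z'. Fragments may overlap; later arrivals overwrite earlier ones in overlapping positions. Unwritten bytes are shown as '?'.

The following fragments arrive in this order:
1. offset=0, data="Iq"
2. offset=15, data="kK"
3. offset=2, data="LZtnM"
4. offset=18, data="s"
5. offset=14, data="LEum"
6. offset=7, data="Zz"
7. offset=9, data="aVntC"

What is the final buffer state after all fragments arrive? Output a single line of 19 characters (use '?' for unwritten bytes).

Fragment 1: offset=0 data="Iq" -> buffer=Iq?????????????????
Fragment 2: offset=15 data="kK" -> buffer=Iq?????????????kK??
Fragment 3: offset=2 data="LZtnM" -> buffer=IqLZtnM????????kK??
Fragment 4: offset=18 data="s" -> buffer=IqLZtnM????????kK?s
Fragment 5: offset=14 data="LEum" -> buffer=IqLZtnM???????LEums
Fragment 6: offset=7 data="Zz" -> buffer=IqLZtnMZz?????LEums
Fragment 7: offset=9 data="aVntC" -> buffer=IqLZtnMZzaVntCLEums

Answer: IqLZtnMZzaVntCLEums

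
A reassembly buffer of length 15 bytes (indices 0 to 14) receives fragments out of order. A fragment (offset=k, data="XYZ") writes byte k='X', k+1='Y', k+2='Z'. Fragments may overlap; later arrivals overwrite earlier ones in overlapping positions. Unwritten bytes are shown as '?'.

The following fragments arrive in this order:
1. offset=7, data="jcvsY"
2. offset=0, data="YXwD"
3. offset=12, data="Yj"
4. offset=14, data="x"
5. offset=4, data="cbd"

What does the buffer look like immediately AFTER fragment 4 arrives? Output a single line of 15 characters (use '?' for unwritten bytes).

Fragment 1: offset=7 data="jcvsY" -> buffer=???????jcvsY???
Fragment 2: offset=0 data="YXwD" -> buffer=YXwD???jcvsY???
Fragment 3: offset=12 data="Yj" -> buffer=YXwD???jcvsYYj?
Fragment 4: offset=14 data="x" -> buffer=YXwD???jcvsYYjx

Answer: YXwD???jcvsYYjx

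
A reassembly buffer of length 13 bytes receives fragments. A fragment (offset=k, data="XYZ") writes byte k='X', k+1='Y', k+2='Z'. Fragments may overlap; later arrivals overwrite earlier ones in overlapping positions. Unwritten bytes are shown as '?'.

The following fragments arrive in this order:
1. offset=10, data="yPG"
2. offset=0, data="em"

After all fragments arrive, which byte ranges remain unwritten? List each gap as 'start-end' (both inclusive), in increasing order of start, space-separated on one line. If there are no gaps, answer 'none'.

Answer: 2-9

Derivation:
Fragment 1: offset=10 len=3
Fragment 2: offset=0 len=2
Gaps: 2-9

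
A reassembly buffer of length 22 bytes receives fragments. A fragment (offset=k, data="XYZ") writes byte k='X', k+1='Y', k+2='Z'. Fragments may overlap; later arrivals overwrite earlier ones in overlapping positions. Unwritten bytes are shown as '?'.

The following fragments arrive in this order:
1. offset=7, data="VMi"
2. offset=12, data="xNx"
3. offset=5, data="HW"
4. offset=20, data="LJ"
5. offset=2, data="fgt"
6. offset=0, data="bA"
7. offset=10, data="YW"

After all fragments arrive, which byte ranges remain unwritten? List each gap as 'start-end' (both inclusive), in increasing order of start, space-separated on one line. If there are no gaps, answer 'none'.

Fragment 1: offset=7 len=3
Fragment 2: offset=12 len=3
Fragment 3: offset=5 len=2
Fragment 4: offset=20 len=2
Fragment 5: offset=2 len=3
Fragment 6: offset=0 len=2
Fragment 7: offset=10 len=2
Gaps: 15-19

Answer: 15-19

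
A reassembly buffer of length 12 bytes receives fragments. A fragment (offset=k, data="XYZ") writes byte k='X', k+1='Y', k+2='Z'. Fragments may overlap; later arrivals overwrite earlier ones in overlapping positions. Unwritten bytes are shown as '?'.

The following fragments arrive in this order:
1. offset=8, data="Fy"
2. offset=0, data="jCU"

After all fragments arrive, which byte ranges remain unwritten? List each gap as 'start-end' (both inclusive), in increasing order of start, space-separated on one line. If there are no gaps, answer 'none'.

Answer: 3-7 10-11

Derivation:
Fragment 1: offset=8 len=2
Fragment 2: offset=0 len=3
Gaps: 3-7 10-11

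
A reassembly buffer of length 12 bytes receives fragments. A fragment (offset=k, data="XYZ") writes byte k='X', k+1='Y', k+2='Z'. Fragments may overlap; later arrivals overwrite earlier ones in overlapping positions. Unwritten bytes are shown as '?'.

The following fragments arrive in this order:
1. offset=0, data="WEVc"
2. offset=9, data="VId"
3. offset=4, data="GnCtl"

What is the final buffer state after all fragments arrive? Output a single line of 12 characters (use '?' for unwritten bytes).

Fragment 1: offset=0 data="WEVc" -> buffer=WEVc????????
Fragment 2: offset=9 data="VId" -> buffer=WEVc?????VId
Fragment 3: offset=4 data="GnCtl" -> buffer=WEVcGnCtlVId

Answer: WEVcGnCtlVId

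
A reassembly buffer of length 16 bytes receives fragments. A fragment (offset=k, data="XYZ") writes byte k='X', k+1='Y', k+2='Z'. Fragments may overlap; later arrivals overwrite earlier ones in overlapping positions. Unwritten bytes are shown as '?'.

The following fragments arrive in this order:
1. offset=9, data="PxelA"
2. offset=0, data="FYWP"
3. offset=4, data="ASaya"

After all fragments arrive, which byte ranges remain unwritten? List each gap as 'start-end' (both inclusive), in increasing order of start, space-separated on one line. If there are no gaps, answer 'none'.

Answer: 14-15

Derivation:
Fragment 1: offset=9 len=5
Fragment 2: offset=0 len=4
Fragment 3: offset=4 len=5
Gaps: 14-15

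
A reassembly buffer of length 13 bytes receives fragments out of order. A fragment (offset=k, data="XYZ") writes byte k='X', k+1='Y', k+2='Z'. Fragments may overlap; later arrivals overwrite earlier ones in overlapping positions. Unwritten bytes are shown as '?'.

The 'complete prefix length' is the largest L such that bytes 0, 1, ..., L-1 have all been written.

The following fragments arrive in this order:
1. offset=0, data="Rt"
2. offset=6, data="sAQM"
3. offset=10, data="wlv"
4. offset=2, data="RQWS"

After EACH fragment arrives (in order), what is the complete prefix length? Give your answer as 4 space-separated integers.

Fragment 1: offset=0 data="Rt" -> buffer=Rt??????????? -> prefix_len=2
Fragment 2: offset=6 data="sAQM" -> buffer=Rt????sAQM??? -> prefix_len=2
Fragment 3: offset=10 data="wlv" -> buffer=Rt????sAQMwlv -> prefix_len=2
Fragment 4: offset=2 data="RQWS" -> buffer=RtRQWSsAQMwlv -> prefix_len=13

Answer: 2 2 2 13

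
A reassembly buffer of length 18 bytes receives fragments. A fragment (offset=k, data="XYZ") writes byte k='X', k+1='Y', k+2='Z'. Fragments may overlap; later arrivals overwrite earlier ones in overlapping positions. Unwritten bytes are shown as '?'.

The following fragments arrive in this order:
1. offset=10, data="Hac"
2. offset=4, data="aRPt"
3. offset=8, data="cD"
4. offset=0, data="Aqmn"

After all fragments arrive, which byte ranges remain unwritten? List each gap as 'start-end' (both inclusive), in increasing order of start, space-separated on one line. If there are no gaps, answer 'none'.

Answer: 13-17

Derivation:
Fragment 1: offset=10 len=3
Fragment 2: offset=4 len=4
Fragment 3: offset=8 len=2
Fragment 4: offset=0 len=4
Gaps: 13-17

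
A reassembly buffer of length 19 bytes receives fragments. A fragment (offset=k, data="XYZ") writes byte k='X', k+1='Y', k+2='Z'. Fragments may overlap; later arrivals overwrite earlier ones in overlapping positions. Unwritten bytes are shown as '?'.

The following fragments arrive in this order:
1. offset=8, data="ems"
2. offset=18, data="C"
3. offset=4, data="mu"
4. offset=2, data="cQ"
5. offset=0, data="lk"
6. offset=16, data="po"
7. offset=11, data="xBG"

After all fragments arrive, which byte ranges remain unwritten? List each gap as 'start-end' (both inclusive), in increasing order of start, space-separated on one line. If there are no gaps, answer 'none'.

Answer: 6-7 14-15

Derivation:
Fragment 1: offset=8 len=3
Fragment 2: offset=18 len=1
Fragment 3: offset=4 len=2
Fragment 4: offset=2 len=2
Fragment 5: offset=0 len=2
Fragment 6: offset=16 len=2
Fragment 7: offset=11 len=3
Gaps: 6-7 14-15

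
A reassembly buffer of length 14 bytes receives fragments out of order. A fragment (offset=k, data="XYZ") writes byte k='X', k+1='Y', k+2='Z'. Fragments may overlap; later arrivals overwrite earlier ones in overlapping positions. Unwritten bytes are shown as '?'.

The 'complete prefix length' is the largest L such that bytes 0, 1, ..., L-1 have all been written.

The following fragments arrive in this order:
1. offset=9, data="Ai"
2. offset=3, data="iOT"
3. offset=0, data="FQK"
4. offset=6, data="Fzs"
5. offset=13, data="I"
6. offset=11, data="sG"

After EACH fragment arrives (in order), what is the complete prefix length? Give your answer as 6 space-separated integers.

Fragment 1: offset=9 data="Ai" -> buffer=?????????Ai??? -> prefix_len=0
Fragment 2: offset=3 data="iOT" -> buffer=???iOT???Ai??? -> prefix_len=0
Fragment 3: offset=0 data="FQK" -> buffer=FQKiOT???Ai??? -> prefix_len=6
Fragment 4: offset=6 data="Fzs" -> buffer=FQKiOTFzsAi??? -> prefix_len=11
Fragment 5: offset=13 data="I" -> buffer=FQKiOTFzsAi??I -> prefix_len=11
Fragment 6: offset=11 data="sG" -> buffer=FQKiOTFzsAisGI -> prefix_len=14

Answer: 0 0 6 11 11 14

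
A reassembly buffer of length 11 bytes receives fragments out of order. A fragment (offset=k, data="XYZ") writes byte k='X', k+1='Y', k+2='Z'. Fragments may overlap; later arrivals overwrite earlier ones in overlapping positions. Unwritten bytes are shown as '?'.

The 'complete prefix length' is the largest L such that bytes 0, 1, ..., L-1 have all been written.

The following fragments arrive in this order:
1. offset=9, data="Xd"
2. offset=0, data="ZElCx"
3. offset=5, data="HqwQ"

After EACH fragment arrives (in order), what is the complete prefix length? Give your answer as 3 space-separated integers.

Fragment 1: offset=9 data="Xd" -> buffer=?????????Xd -> prefix_len=0
Fragment 2: offset=0 data="ZElCx" -> buffer=ZElCx????Xd -> prefix_len=5
Fragment 3: offset=5 data="HqwQ" -> buffer=ZElCxHqwQXd -> prefix_len=11

Answer: 0 5 11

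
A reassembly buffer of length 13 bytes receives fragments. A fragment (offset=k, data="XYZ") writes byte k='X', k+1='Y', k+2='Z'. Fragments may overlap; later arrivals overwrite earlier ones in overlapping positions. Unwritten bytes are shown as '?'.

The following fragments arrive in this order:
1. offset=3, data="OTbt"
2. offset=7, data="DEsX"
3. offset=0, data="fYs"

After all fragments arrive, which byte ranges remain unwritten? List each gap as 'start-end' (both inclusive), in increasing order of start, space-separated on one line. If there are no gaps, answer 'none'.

Fragment 1: offset=3 len=4
Fragment 2: offset=7 len=4
Fragment 3: offset=0 len=3
Gaps: 11-12

Answer: 11-12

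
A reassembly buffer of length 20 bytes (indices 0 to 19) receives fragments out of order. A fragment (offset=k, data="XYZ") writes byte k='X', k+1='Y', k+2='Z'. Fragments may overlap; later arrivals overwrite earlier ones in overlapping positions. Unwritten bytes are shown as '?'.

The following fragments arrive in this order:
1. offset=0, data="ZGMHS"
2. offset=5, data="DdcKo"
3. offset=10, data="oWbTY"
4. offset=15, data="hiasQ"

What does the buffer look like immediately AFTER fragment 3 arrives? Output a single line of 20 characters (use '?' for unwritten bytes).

Fragment 1: offset=0 data="ZGMHS" -> buffer=ZGMHS???????????????
Fragment 2: offset=5 data="DdcKo" -> buffer=ZGMHSDdcKo??????????
Fragment 3: offset=10 data="oWbTY" -> buffer=ZGMHSDdcKooWbTY?????

Answer: ZGMHSDdcKooWbTY?????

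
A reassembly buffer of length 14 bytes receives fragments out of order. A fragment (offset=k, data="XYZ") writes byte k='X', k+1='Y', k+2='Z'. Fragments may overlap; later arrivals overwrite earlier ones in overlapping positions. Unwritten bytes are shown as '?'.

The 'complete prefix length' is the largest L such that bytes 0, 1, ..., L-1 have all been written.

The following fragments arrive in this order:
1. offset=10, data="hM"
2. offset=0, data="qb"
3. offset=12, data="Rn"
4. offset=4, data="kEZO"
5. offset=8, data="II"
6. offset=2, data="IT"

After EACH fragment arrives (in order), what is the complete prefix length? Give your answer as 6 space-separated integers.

Fragment 1: offset=10 data="hM" -> buffer=??????????hM?? -> prefix_len=0
Fragment 2: offset=0 data="qb" -> buffer=qb????????hM?? -> prefix_len=2
Fragment 3: offset=12 data="Rn" -> buffer=qb????????hMRn -> prefix_len=2
Fragment 4: offset=4 data="kEZO" -> buffer=qb??kEZO??hMRn -> prefix_len=2
Fragment 5: offset=8 data="II" -> buffer=qb??kEZOIIhMRn -> prefix_len=2
Fragment 6: offset=2 data="IT" -> buffer=qbITkEZOIIhMRn -> prefix_len=14

Answer: 0 2 2 2 2 14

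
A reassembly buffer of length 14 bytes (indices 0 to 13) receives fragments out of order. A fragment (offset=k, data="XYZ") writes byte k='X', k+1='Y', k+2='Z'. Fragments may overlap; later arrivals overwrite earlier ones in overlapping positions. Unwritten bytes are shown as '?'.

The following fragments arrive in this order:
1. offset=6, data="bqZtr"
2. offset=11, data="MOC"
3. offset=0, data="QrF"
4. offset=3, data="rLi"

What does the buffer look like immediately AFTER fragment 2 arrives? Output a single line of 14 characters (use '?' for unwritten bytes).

Answer: ??????bqZtrMOC

Derivation:
Fragment 1: offset=6 data="bqZtr" -> buffer=??????bqZtr???
Fragment 2: offset=11 data="MOC" -> buffer=??????bqZtrMOC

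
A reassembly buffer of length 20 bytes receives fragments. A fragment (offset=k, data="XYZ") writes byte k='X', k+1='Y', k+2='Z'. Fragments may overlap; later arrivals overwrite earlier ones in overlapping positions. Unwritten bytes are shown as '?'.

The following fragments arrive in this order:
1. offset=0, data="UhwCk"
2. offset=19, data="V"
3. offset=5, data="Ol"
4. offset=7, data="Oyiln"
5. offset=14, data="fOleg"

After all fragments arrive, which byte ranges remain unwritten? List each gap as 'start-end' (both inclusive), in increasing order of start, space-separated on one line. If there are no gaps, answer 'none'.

Fragment 1: offset=0 len=5
Fragment 2: offset=19 len=1
Fragment 3: offset=5 len=2
Fragment 4: offset=7 len=5
Fragment 5: offset=14 len=5
Gaps: 12-13

Answer: 12-13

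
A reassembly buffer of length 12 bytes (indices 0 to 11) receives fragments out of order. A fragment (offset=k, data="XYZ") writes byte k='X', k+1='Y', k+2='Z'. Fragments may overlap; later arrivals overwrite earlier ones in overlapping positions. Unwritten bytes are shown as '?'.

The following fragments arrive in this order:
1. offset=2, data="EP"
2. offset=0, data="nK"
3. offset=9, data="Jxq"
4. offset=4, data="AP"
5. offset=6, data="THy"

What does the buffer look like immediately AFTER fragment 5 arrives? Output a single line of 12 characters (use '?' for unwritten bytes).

Fragment 1: offset=2 data="EP" -> buffer=??EP????????
Fragment 2: offset=0 data="nK" -> buffer=nKEP????????
Fragment 3: offset=9 data="Jxq" -> buffer=nKEP?????Jxq
Fragment 4: offset=4 data="AP" -> buffer=nKEPAP???Jxq
Fragment 5: offset=6 data="THy" -> buffer=nKEPAPTHyJxq

Answer: nKEPAPTHyJxq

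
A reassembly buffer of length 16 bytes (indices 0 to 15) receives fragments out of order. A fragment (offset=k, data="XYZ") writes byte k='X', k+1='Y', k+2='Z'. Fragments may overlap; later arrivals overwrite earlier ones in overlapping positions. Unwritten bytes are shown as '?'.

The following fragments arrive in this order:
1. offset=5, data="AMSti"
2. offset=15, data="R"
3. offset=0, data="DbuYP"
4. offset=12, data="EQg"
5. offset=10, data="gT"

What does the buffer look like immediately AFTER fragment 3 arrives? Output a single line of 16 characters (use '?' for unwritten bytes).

Fragment 1: offset=5 data="AMSti" -> buffer=?????AMSti??????
Fragment 2: offset=15 data="R" -> buffer=?????AMSti?????R
Fragment 3: offset=0 data="DbuYP" -> buffer=DbuYPAMSti?????R

Answer: DbuYPAMSti?????R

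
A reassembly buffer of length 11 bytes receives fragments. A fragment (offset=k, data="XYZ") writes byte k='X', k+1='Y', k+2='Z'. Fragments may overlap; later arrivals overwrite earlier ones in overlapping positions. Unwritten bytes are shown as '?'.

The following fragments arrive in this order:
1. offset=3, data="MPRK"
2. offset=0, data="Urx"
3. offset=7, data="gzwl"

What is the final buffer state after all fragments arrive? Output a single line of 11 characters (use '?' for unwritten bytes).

Answer: UrxMPRKgzwl

Derivation:
Fragment 1: offset=3 data="MPRK" -> buffer=???MPRK????
Fragment 2: offset=0 data="Urx" -> buffer=UrxMPRK????
Fragment 3: offset=7 data="gzwl" -> buffer=UrxMPRKgzwl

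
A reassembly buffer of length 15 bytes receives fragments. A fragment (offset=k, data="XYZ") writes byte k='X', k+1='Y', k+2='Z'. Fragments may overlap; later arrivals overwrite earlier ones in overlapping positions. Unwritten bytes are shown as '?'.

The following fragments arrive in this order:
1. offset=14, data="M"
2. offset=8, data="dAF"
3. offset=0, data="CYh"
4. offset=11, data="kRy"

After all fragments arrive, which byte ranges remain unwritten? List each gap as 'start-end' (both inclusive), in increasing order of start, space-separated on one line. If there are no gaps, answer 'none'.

Fragment 1: offset=14 len=1
Fragment 2: offset=8 len=3
Fragment 3: offset=0 len=3
Fragment 4: offset=11 len=3
Gaps: 3-7

Answer: 3-7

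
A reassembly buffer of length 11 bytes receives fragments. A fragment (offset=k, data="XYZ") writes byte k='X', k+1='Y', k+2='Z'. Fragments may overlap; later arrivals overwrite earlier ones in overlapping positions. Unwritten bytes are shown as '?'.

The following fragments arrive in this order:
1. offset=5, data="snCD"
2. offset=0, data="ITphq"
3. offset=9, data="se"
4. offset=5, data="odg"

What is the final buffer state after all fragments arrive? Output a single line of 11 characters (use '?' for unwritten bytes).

Answer: ITphqodgDse

Derivation:
Fragment 1: offset=5 data="snCD" -> buffer=?????snCD??
Fragment 2: offset=0 data="ITphq" -> buffer=ITphqsnCD??
Fragment 3: offset=9 data="se" -> buffer=ITphqsnCDse
Fragment 4: offset=5 data="odg" -> buffer=ITphqodgDse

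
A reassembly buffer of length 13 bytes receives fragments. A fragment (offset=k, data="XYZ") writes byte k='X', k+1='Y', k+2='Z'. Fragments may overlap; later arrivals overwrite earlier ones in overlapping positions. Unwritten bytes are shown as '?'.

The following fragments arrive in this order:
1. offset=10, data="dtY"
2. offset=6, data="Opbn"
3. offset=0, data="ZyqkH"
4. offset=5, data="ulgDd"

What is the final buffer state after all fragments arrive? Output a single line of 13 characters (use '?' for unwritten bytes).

Fragment 1: offset=10 data="dtY" -> buffer=??????????dtY
Fragment 2: offset=6 data="Opbn" -> buffer=??????OpbndtY
Fragment 3: offset=0 data="ZyqkH" -> buffer=ZyqkH?OpbndtY
Fragment 4: offset=5 data="ulgDd" -> buffer=ZyqkHulgDddtY

Answer: ZyqkHulgDddtY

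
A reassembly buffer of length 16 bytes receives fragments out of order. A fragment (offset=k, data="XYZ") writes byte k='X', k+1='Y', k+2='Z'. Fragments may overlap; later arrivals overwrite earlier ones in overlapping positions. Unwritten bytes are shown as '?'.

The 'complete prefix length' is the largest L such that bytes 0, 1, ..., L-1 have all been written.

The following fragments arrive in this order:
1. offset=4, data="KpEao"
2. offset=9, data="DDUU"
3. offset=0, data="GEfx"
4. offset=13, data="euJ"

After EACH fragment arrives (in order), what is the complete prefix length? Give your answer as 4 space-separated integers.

Fragment 1: offset=4 data="KpEao" -> buffer=????KpEao??????? -> prefix_len=0
Fragment 2: offset=9 data="DDUU" -> buffer=????KpEaoDDUU??? -> prefix_len=0
Fragment 3: offset=0 data="GEfx" -> buffer=GEfxKpEaoDDUU??? -> prefix_len=13
Fragment 4: offset=13 data="euJ" -> buffer=GEfxKpEaoDDUUeuJ -> prefix_len=16

Answer: 0 0 13 16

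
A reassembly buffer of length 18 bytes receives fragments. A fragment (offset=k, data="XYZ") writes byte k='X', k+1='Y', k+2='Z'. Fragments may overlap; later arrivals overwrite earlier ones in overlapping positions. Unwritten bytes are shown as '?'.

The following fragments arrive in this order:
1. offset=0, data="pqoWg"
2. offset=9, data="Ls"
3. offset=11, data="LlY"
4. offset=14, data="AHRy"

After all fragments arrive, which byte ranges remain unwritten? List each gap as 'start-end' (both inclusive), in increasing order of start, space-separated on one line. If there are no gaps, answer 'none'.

Fragment 1: offset=0 len=5
Fragment 2: offset=9 len=2
Fragment 3: offset=11 len=3
Fragment 4: offset=14 len=4
Gaps: 5-8

Answer: 5-8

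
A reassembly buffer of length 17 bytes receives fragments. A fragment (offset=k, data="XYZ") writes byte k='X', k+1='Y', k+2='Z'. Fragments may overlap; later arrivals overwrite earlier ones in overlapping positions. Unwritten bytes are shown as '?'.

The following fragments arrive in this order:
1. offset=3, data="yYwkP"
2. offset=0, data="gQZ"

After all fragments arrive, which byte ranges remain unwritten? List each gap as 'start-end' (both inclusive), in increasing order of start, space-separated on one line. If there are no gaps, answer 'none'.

Answer: 8-16

Derivation:
Fragment 1: offset=3 len=5
Fragment 2: offset=0 len=3
Gaps: 8-16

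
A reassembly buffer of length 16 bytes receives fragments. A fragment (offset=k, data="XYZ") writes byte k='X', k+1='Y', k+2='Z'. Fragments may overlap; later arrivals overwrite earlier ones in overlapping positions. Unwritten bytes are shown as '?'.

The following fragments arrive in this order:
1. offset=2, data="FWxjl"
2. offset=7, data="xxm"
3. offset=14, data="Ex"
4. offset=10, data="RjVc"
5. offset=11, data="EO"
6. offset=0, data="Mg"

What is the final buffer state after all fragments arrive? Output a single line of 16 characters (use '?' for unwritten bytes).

Fragment 1: offset=2 data="FWxjl" -> buffer=??FWxjl?????????
Fragment 2: offset=7 data="xxm" -> buffer=??FWxjlxxm??????
Fragment 3: offset=14 data="Ex" -> buffer=??FWxjlxxm????Ex
Fragment 4: offset=10 data="RjVc" -> buffer=??FWxjlxxmRjVcEx
Fragment 5: offset=11 data="EO" -> buffer=??FWxjlxxmREOcEx
Fragment 6: offset=0 data="Mg" -> buffer=MgFWxjlxxmREOcEx

Answer: MgFWxjlxxmREOcEx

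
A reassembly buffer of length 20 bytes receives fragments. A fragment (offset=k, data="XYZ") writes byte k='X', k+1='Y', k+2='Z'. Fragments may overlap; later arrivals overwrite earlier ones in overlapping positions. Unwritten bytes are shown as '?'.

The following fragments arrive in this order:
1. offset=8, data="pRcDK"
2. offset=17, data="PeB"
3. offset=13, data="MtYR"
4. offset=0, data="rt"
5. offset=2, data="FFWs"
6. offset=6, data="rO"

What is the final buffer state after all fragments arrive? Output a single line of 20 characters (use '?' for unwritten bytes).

Fragment 1: offset=8 data="pRcDK" -> buffer=????????pRcDK???????
Fragment 2: offset=17 data="PeB" -> buffer=????????pRcDK????PeB
Fragment 3: offset=13 data="MtYR" -> buffer=????????pRcDKMtYRPeB
Fragment 4: offset=0 data="rt" -> buffer=rt??????pRcDKMtYRPeB
Fragment 5: offset=2 data="FFWs" -> buffer=rtFFWs??pRcDKMtYRPeB
Fragment 6: offset=6 data="rO" -> buffer=rtFFWsrOpRcDKMtYRPeB

Answer: rtFFWsrOpRcDKMtYRPeB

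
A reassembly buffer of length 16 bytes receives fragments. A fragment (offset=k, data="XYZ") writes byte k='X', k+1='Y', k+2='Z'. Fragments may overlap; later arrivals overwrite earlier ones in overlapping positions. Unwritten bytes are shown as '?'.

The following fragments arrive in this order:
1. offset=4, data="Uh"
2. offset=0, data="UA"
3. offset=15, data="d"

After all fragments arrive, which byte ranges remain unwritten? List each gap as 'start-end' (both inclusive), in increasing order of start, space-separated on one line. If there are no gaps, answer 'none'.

Fragment 1: offset=4 len=2
Fragment 2: offset=0 len=2
Fragment 3: offset=15 len=1
Gaps: 2-3 6-14

Answer: 2-3 6-14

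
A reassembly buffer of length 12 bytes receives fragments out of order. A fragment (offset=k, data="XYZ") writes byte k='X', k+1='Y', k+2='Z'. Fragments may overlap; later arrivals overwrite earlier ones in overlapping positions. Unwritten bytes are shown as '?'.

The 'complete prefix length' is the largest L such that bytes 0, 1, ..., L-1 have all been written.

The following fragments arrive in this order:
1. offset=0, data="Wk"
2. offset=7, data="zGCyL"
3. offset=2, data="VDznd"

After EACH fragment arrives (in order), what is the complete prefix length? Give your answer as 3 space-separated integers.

Answer: 2 2 12

Derivation:
Fragment 1: offset=0 data="Wk" -> buffer=Wk?????????? -> prefix_len=2
Fragment 2: offset=7 data="zGCyL" -> buffer=Wk?????zGCyL -> prefix_len=2
Fragment 3: offset=2 data="VDznd" -> buffer=WkVDzndzGCyL -> prefix_len=12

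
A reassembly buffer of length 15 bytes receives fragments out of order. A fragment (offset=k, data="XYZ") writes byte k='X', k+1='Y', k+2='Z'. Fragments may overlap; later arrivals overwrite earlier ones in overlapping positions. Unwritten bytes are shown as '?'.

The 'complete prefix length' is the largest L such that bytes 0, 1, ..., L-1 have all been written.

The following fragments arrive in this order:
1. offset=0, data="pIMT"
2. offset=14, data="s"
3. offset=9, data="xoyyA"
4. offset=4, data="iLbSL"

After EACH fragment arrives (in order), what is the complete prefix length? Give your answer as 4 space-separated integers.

Answer: 4 4 4 15

Derivation:
Fragment 1: offset=0 data="pIMT" -> buffer=pIMT??????????? -> prefix_len=4
Fragment 2: offset=14 data="s" -> buffer=pIMT??????????s -> prefix_len=4
Fragment 3: offset=9 data="xoyyA" -> buffer=pIMT?????xoyyAs -> prefix_len=4
Fragment 4: offset=4 data="iLbSL" -> buffer=pIMTiLbSLxoyyAs -> prefix_len=15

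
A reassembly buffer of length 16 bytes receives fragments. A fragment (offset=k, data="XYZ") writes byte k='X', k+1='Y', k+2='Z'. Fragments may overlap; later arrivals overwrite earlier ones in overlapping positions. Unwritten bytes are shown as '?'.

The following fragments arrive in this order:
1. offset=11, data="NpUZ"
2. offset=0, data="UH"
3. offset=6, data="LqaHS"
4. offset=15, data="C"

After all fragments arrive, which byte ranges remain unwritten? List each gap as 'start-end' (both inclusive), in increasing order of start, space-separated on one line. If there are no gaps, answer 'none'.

Fragment 1: offset=11 len=4
Fragment 2: offset=0 len=2
Fragment 3: offset=6 len=5
Fragment 4: offset=15 len=1
Gaps: 2-5

Answer: 2-5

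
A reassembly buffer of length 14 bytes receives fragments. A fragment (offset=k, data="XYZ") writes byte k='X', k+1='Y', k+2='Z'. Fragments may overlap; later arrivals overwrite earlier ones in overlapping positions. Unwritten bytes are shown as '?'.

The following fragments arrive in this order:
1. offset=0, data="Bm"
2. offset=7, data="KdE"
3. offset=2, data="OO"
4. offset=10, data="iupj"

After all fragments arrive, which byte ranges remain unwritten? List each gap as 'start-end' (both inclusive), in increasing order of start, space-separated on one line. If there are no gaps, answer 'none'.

Fragment 1: offset=0 len=2
Fragment 2: offset=7 len=3
Fragment 3: offset=2 len=2
Fragment 4: offset=10 len=4
Gaps: 4-6

Answer: 4-6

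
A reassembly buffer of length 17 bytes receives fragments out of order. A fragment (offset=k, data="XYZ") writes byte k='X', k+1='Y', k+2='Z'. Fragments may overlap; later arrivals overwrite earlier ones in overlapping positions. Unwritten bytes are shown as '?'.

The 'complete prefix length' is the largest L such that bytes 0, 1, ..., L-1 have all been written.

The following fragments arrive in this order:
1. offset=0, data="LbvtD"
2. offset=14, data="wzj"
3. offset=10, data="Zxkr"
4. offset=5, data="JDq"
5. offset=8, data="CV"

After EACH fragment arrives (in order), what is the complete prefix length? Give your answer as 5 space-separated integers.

Fragment 1: offset=0 data="LbvtD" -> buffer=LbvtD???????????? -> prefix_len=5
Fragment 2: offset=14 data="wzj" -> buffer=LbvtD?????????wzj -> prefix_len=5
Fragment 3: offset=10 data="Zxkr" -> buffer=LbvtD?????Zxkrwzj -> prefix_len=5
Fragment 4: offset=5 data="JDq" -> buffer=LbvtDJDq??Zxkrwzj -> prefix_len=8
Fragment 5: offset=8 data="CV" -> buffer=LbvtDJDqCVZxkrwzj -> prefix_len=17

Answer: 5 5 5 8 17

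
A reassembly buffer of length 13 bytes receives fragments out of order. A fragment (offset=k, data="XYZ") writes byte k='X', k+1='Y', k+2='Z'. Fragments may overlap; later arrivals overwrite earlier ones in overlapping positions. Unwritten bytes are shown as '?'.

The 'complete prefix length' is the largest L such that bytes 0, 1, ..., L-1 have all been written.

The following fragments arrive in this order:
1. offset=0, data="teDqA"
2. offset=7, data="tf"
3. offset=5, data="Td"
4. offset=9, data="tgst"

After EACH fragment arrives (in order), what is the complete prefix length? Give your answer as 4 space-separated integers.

Answer: 5 5 9 13

Derivation:
Fragment 1: offset=0 data="teDqA" -> buffer=teDqA???????? -> prefix_len=5
Fragment 2: offset=7 data="tf" -> buffer=teDqA??tf???? -> prefix_len=5
Fragment 3: offset=5 data="Td" -> buffer=teDqATdtf???? -> prefix_len=9
Fragment 4: offset=9 data="tgst" -> buffer=teDqATdtftgst -> prefix_len=13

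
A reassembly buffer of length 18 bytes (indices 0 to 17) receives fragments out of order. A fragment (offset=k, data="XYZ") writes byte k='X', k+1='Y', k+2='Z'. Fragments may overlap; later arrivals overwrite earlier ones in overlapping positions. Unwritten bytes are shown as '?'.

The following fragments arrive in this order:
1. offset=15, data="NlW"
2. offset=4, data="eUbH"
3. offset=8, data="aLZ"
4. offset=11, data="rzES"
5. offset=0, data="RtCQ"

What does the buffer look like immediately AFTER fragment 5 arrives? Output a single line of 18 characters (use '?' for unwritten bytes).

Fragment 1: offset=15 data="NlW" -> buffer=???????????????NlW
Fragment 2: offset=4 data="eUbH" -> buffer=????eUbH???????NlW
Fragment 3: offset=8 data="aLZ" -> buffer=????eUbHaLZ????NlW
Fragment 4: offset=11 data="rzES" -> buffer=????eUbHaLZrzESNlW
Fragment 5: offset=0 data="RtCQ" -> buffer=RtCQeUbHaLZrzESNlW

Answer: RtCQeUbHaLZrzESNlW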